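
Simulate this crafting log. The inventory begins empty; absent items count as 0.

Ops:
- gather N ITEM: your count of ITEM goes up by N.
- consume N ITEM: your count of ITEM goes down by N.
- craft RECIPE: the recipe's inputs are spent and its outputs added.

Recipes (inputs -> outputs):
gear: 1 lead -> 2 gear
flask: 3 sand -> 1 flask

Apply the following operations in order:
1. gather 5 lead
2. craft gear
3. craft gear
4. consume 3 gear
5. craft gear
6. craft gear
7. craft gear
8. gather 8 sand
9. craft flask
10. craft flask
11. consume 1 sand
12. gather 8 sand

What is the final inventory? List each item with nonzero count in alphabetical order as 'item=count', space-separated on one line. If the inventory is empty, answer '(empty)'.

After 1 (gather 5 lead): lead=5
After 2 (craft gear): gear=2 lead=4
After 3 (craft gear): gear=4 lead=3
After 4 (consume 3 gear): gear=1 lead=3
After 5 (craft gear): gear=3 lead=2
After 6 (craft gear): gear=5 lead=1
After 7 (craft gear): gear=7
After 8 (gather 8 sand): gear=7 sand=8
After 9 (craft flask): flask=1 gear=7 sand=5
After 10 (craft flask): flask=2 gear=7 sand=2
After 11 (consume 1 sand): flask=2 gear=7 sand=1
After 12 (gather 8 sand): flask=2 gear=7 sand=9

Answer: flask=2 gear=7 sand=9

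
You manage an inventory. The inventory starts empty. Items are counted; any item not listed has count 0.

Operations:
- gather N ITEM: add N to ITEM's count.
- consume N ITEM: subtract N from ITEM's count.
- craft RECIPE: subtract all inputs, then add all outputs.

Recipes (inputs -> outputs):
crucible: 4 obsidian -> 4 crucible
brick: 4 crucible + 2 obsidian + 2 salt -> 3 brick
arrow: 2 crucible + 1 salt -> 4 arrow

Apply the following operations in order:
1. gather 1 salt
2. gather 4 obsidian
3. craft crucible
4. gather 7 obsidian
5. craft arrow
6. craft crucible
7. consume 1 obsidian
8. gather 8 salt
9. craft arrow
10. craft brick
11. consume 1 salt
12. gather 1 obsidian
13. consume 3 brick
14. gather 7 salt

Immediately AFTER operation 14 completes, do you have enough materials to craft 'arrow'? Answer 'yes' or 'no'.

After 1 (gather 1 salt): salt=1
After 2 (gather 4 obsidian): obsidian=4 salt=1
After 3 (craft crucible): crucible=4 salt=1
After 4 (gather 7 obsidian): crucible=4 obsidian=7 salt=1
After 5 (craft arrow): arrow=4 crucible=2 obsidian=7
After 6 (craft crucible): arrow=4 crucible=6 obsidian=3
After 7 (consume 1 obsidian): arrow=4 crucible=6 obsidian=2
After 8 (gather 8 salt): arrow=4 crucible=6 obsidian=2 salt=8
After 9 (craft arrow): arrow=8 crucible=4 obsidian=2 salt=7
After 10 (craft brick): arrow=8 brick=3 salt=5
After 11 (consume 1 salt): arrow=8 brick=3 salt=4
After 12 (gather 1 obsidian): arrow=8 brick=3 obsidian=1 salt=4
After 13 (consume 3 brick): arrow=8 obsidian=1 salt=4
After 14 (gather 7 salt): arrow=8 obsidian=1 salt=11

Answer: no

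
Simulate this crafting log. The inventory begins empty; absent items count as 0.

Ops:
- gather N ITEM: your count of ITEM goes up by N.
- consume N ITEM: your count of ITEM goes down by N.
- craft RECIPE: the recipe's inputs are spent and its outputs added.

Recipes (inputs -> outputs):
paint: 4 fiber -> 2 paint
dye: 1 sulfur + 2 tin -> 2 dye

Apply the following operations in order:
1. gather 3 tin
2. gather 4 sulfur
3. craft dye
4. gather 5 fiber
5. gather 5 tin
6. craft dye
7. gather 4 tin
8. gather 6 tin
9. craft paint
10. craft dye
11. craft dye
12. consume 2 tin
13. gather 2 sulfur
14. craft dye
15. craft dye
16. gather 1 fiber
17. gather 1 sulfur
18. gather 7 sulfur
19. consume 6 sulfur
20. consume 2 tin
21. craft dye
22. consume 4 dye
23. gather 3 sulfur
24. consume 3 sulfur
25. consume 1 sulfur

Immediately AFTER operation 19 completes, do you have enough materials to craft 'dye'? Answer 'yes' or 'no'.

After 1 (gather 3 tin): tin=3
After 2 (gather 4 sulfur): sulfur=4 tin=3
After 3 (craft dye): dye=2 sulfur=3 tin=1
After 4 (gather 5 fiber): dye=2 fiber=5 sulfur=3 tin=1
After 5 (gather 5 tin): dye=2 fiber=5 sulfur=3 tin=6
After 6 (craft dye): dye=4 fiber=5 sulfur=2 tin=4
After 7 (gather 4 tin): dye=4 fiber=5 sulfur=2 tin=8
After 8 (gather 6 tin): dye=4 fiber=5 sulfur=2 tin=14
After 9 (craft paint): dye=4 fiber=1 paint=2 sulfur=2 tin=14
After 10 (craft dye): dye=6 fiber=1 paint=2 sulfur=1 tin=12
After 11 (craft dye): dye=8 fiber=1 paint=2 tin=10
After 12 (consume 2 tin): dye=8 fiber=1 paint=2 tin=8
After 13 (gather 2 sulfur): dye=8 fiber=1 paint=2 sulfur=2 tin=8
After 14 (craft dye): dye=10 fiber=1 paint=2 sulfur=1 tin=6
After 15 (craft dye): dye=12 fiber=1 paint=2 tin=4
After 16 (gather 1 fiber): dye=12 fiber=2 paint=2 tin=4
After 17 (gather 1 sulfur): dye=12 fiber=2 paint=2 sulfur=1 tin=4
After 18 (gather 7 sulfur): dye=12 fiber=2 paint=2 sulfur=8 tin=4
After 19 (consume 6 sulfur): dye=12 fiber=2 paint=2 sulfur=2 tin=4

Answer: yes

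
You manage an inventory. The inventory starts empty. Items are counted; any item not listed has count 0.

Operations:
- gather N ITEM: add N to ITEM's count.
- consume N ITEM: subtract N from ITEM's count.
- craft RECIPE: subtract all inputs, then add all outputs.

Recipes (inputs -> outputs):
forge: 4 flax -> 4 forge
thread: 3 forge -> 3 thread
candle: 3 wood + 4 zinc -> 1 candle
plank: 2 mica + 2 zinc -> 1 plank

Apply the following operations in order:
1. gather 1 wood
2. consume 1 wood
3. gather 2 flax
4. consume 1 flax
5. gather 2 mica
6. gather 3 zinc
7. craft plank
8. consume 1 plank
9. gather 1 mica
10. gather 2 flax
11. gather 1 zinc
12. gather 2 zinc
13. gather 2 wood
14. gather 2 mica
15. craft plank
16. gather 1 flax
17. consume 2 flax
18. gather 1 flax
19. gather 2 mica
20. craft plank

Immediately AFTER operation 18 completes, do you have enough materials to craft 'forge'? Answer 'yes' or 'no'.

Answer: no

Derivation:
After 1 (gather 1 wood): wood=1
After 2 (consume 1 wood): (empty)
After 3 (gather 2 flax): flax=2
After 4 (consume 1 flax): flax=1
After 5 (gather 2 mica): flax=1 mica=2
After 6 (gather 3 zinc): flax=1 mica=2 zinc=3
After 7 (craft plank): flax=1 plank=1 zinc=1
After 8 (consume 1 plank): flax=1 zinc=1
After 9 (gather 1 mica): flax=1 mica=1 zinc=1
After 10 (gather 2 flax): flax=3 mica=1 zinc=1
After 11 (gather 1 zinc): flax=3 mica=1 zinc=2
After 12 (gather 2 zinc): flax=3 mica=1 zinc=4
After 13 (gather 2 wood): flax=3 mica=1 wood=2 zinc=4
After 14 (gather 2 mica): flax=3 mica=3 wood=2 zinc=4
After 15 (craft plank): flax=3 mica=1 plank=1 wood=2 zinc=2
After 16 (gather 1 flax): flax=4 mica=1 plank=1 wood=2 zinc=2
After 17 (consume 2 flax): flax=2 mica=1 plank=1 wood=2 zinc=2
After 18 (gather 1 flax): flax=3 mica=1 plank=1 wood=2 zinc=2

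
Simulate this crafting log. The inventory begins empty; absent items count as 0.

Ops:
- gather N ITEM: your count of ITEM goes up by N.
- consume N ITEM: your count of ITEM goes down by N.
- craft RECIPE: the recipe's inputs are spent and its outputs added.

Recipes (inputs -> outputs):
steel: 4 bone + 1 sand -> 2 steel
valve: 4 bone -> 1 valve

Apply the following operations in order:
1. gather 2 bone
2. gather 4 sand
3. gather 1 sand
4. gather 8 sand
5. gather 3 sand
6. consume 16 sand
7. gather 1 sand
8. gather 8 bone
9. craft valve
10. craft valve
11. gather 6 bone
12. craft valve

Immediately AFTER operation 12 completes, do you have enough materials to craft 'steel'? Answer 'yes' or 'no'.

After 1 (gather 2 bone): bone=2
After 2 (gather 4 sand): bone=2 sand=4
After 3 (gather 1 sand): bone=2 sand=5
After 4 (gather 8 sand): bone=2 sand=13
After 5 (gather 3 sand): bone=2 sand=16
After 6 (consume 16 sand): bone=2
After 7 (gather 1 sand): bone=2 sand=1
After 8 (gather 8 bone): bone=10 sand=1
After 9 (craft valve): bone=6 sand=1 valve=1
After 10 (craft valve): bone=2 sand=1 valve=2
After 11 (gather 6 bone): bone=8 sand=1 valve=2
After 12 (craft valve): bone=4 sand=1 valve=3

Answer: yes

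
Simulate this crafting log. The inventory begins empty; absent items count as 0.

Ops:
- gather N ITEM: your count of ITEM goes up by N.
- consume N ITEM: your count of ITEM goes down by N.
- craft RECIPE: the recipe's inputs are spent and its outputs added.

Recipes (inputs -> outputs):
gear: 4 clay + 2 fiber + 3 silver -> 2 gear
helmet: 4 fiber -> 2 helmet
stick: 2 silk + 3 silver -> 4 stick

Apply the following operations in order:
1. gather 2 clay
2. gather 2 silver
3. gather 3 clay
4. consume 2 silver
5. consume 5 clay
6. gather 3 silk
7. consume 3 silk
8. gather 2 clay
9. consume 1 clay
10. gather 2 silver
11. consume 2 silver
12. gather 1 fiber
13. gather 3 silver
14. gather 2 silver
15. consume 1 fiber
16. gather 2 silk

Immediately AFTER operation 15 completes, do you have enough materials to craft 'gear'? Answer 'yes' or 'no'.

Answer: no

Derivation:
After 1 (gather 2 clay): clay=2
After 2 (gather 2 silver): clay=2 silver=2
After 3 (gather 3 clay): clay=5 silver=2
After 4 (consume 2 silver): clay=5
After 5 (consume 5 clay): (empty)
After 6 (gather 3 silk): silk=3
After 7 (consume 3 silk): (empty)
After 8 (gather 2 clay): clay=2
After 9 (consume 1 clay): clay=1
After 10 (gather 2 silver): clay=1 silver=2
After 11 (consume 2 silver): clay=1
After 12 (gather 1 fiber): clay=1 fiber=1
After 13 (gather 3 silver): clay=1 fiber=1 silver=3
After 14 (gather 2 silver): clay=1 fiber=1 silver=5
After 15 (consume 1 fiber): clay=1 silver=5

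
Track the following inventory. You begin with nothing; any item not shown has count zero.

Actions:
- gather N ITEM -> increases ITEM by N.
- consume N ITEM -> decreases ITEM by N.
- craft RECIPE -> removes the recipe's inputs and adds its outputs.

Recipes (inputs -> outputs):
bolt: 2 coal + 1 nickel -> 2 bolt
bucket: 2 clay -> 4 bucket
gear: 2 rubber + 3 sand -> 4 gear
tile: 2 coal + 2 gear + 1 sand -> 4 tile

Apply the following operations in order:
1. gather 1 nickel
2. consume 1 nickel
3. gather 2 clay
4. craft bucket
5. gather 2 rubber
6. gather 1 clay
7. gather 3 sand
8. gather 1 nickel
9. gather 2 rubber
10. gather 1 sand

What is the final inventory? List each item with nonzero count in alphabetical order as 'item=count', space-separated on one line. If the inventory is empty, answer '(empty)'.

Answer: bucket=4 clay=1 nickel=1 rubber=4 sand=4

Derivation:
After 1 (gather 1 nickel): nickel=1
After 2 (consume 1 nickel): (empty)
After 3 (gather 2 clay): clay=2
After 4 (craft bucket): bucket=4
After 5 (gather 2 rubber): bucket=4 rubber=2
After 6 (gather 1 clay): bucket=4 clay=1 rubber=2
After 7 (gather 3 sand): bucket=4 clay=1 rubber=2 sand=3
After 8 (gather 1 nickel): bucket=4 clay=1 nickel=1 rubber=2 sand=3
After 9 (gather 2 rubber): bucket=4 clay=1 nickel=1 rubber=4 sand=3
After 10 (gather 1 sand): bucket=4 clay=1 nickel=1 rubber=4 sand=4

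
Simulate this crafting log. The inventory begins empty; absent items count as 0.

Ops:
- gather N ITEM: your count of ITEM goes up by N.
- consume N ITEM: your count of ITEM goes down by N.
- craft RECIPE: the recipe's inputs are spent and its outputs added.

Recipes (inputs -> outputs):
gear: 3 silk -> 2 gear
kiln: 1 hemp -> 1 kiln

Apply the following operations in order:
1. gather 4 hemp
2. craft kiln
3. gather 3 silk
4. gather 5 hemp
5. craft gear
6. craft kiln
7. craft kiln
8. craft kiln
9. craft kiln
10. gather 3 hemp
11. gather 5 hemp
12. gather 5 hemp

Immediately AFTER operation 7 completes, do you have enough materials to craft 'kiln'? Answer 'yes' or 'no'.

Answer: yes

Derivation:
After 1 (gather 4 hemp): hemp=4
After 2 (craft kiln): hemp=3 kiln=1
After 3 (gather 3 silk): hemp=3 kiln=1 silk=3
After 4 (gather 5 hemp): hemp=8 kiln=1 silk=3
After 5 (craft gear): gear=2 hemp=8 kiln=1
After 6 (craft kiln): gear=2 hemp=7 kiln=2
After 7 (craft kiln): gear=2 hemp=6 kiln=3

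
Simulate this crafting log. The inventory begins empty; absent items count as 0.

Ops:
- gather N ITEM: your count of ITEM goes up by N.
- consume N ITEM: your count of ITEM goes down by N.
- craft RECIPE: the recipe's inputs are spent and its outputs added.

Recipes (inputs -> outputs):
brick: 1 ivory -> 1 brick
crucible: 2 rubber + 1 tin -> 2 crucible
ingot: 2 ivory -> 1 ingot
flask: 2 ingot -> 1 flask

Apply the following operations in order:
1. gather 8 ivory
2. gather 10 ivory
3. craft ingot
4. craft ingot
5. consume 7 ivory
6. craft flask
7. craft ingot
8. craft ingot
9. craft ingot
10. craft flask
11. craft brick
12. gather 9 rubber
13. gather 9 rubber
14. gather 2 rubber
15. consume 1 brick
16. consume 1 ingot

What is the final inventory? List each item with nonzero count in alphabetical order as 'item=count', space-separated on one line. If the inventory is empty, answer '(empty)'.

After 1 (gather 8 ivory): ivory=8
After 2 (gather 10 ivory): ivory=18
After 3 (craft ingot): ingot=1 ivory=16
After 4 (craft ingot): ingot=2 ivory=14
After 5 (consume 7 ivory): ingot=2 ivory=7
After 6 (craft flask): flask=1 ivory=7
After 7 (craft ingot): flask=1 ingot=1 ivory=5
After 8 (craft ingot): flask=1 ingot=2 ivory=3
After 9 (craft ingot): flask=1 ingot=3 ivory=1
After 10 (craft flask): flask=2 ingot=1 ivory=1
After 11 (craft brick): brick=1 flask=2 ingot=1
After 12 (gather 9 rubber): brick=1 flask=2 ingot=1 rubber=9
After 13 (gather 9 rubber): brick=1 flask=2 ingot=1 rubber=18
After 14 (gather 2 rubber): brick=1 flask=2 ingot=1 rubber=20
After 15 (consume 1 brick): flask=2 ingot=1 rubber=20
After 16 (consume 1 ingot): flask=2 rubber=20

Answer: flask=2 rubber=20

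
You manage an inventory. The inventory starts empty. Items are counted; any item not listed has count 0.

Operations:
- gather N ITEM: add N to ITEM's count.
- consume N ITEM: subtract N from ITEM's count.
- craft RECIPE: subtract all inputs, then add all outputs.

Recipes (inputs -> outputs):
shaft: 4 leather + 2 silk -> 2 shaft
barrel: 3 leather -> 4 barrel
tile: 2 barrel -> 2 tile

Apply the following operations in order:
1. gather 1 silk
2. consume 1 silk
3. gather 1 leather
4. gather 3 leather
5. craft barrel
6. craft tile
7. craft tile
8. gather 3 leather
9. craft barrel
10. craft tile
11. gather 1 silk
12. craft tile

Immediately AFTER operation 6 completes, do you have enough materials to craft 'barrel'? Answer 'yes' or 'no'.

Answer: no

Derivation:
After 1 (gather 1 silk): silk=1
After 2 (consume 1 silk): (empty)
After 3 (gather 1 leather): leather=1
After 4 (gather 3 leather): leather=4
After 5 (craft barrel): barrel=4 leather=1
After 6 (craft tile): barrel=2 leather=1 tile=2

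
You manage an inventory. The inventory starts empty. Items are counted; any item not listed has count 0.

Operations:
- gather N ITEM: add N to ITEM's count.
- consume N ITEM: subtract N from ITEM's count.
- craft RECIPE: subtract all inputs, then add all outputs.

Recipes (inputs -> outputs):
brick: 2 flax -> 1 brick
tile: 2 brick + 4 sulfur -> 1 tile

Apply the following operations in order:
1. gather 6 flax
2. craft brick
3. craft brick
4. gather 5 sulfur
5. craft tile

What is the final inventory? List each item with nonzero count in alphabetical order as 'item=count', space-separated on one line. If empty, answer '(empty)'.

After 1 (gather 6 flax): flax=6
After 2 (craft brick): brick=1 flax=4
After 3 (craft brick): brick=2 flax=2
After 4 (gather 5 sulfur): brick=2 flax=2 sulfur=5
After 5 (craft tile): flax=2 sulfur=1 tile=1

Answer: flax=2 sulfur=1 tile=1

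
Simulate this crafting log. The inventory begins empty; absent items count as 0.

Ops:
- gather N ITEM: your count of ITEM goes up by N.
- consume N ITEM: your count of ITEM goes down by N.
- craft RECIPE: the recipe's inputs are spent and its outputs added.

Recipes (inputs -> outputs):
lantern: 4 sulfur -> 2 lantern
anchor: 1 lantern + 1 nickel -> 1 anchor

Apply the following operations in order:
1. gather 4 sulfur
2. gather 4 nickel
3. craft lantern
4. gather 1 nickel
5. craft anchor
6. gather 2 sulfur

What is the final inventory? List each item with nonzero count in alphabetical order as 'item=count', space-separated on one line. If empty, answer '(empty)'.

After 1 (gather 4 sulfur): sulfur=4
After 2 (gather 4 nickel): nickel=4 sulfur=4
After 3 (craft lantern): lantern=2 nickel=4
After 4 (gather 1 nickel): lantern=2 nickel=5
After 5 (craft anchor): anchor=1 lantern=1 nickel=4
After 6 (gather 2 sulfur): anchor=1 lantern=1 nickel=4 sulfur=2

Answer: anchor=1 lantern=1 nickel=4 sulfur=2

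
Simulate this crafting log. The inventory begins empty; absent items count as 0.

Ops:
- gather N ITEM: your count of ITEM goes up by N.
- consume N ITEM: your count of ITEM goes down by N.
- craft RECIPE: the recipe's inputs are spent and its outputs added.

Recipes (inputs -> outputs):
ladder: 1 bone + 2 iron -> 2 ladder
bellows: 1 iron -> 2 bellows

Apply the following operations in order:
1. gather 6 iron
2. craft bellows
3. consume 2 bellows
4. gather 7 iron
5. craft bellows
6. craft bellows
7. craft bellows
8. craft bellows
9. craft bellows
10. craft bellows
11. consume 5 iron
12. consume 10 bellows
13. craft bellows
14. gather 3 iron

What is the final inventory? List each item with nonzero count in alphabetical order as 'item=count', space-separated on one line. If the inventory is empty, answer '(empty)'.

After 1 (gather 6 iron): iron=6
After 2 (craft bellows): bellows=2 iron=5
After 3 (consume 2 bellows): iron=5
After 4 (gather 7 iron): iron=12
After 5 (craft bellows): bellows=2 iron=11
After 6 (craft bellows): bellows=4 iron=10
After 7 (craft bellows): bellows=6 iron=9
After 8 (craft bellows): bellows=8 iron=8
After 9 (craft bellows): bellows=10 iron=7
After 10 (craft bellows): bellows=12 iron=6
After 11 (consume 5 iron): bellows=12 iron=1
After 12 (consume 10 bellows): bellows=2 iron=1
After 13 (craft bellows): bellows=4
After 14 (gather 3 iron): bellows=4 iron=3

Answer: bellows=4 iron=3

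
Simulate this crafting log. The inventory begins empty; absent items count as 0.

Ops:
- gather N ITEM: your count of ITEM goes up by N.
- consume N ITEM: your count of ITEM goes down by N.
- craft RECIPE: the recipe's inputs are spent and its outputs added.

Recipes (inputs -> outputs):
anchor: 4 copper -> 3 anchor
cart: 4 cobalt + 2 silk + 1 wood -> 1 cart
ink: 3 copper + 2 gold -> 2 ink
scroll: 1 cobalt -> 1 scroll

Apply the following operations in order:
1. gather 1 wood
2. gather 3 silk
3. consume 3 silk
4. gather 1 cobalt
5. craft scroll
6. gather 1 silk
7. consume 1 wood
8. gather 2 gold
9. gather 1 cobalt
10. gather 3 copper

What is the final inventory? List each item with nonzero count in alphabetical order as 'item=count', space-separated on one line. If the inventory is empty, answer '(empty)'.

Answer: cobalt=1 copper=3 gold=2 scroll=1 silk=1

Derivation:
After 1 (gather 1 wood): wood=1
After 2 (gather 3 silk): silk=3 wood=1
After 3 (consume 3 silk): wood=1
After 4 (gather 1 cobalt): cobalt=1 wood=1
After 5 (craft scroll): scroll=1 wood=1
After 6 (gather 1 silk): scroll=1 silk=1 wood=1
After 7 (consume 1 wood): scroll=1 silk=1
After 8 (gather 2 gold): gold=2 scroll=1 silk=1
After 9 (gather 1 cobalt): cobalt=1 gold=2 scroll=1 silk=1
After 10 (gather 3 copper): cobalt=1 copper=3 gold=2 scroll=1 silk=1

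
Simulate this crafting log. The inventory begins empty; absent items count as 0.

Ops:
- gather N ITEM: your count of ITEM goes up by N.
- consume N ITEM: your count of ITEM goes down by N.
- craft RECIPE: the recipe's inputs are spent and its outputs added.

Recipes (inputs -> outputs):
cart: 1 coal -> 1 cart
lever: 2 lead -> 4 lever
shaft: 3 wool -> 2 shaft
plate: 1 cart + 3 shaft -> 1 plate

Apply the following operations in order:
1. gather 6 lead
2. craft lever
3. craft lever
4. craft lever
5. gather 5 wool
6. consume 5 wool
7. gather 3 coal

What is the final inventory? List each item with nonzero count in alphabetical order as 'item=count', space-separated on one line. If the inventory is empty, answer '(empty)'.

Answer: coal=3 lever=12

Derivation:
After 1 (gather 6 lead): lead=6
After 2 (craft lever): lead=4 lever=4
After 3 (craft lever): lead=2 lever=8
After 4 (craft lever): lever=12
After 5 (gather 5 wool): lever=12 wool=5
After 6 (consume 5 wool): lever=12
After 7 (gather 3 coal): coal=3 lever=12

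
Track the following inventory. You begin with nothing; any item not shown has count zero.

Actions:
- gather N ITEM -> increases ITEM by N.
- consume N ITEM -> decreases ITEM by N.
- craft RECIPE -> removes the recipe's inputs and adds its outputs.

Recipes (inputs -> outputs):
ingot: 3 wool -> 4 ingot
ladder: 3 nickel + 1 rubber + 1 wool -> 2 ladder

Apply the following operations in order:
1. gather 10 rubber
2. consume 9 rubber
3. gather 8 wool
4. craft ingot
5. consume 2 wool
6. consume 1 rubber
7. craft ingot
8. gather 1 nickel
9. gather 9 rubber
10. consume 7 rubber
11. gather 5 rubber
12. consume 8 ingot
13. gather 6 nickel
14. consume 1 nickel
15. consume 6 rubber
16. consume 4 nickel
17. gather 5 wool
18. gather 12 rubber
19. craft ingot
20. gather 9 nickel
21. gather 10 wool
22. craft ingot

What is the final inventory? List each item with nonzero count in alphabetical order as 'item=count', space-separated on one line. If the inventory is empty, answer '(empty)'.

After 1 (gather 10 rubber): rubber=10
After 2 (consume 9 rubber): rubber=1
After 3 (gather 8 wool): rubber=1 wool=8
After 4 (craft ingot): ingot=4 rubber=1 wool=5
After 5 (consume 2 wool): ingot=4 rubber=1 wool=3
After 6 (consume 1 rubber): ingot=4 wool=3
After 7 (craft ingot): ingot=8
After 8 (gather 1 nickel): ingot=8 nickel=1
After 9 (gather 9 rubber): ingot=8 nickel=1 rubber=9
After 10 (consume 7 rubber): ingot=8 nickel=1 rubber=2
After 11 (gather 5 rubber): ingot=8 nickel=1 rubber=7
After 12 (consume 8 ingot): nickel=1 rubber=7
After 13 (gather 6 nickel): nickel=7 rubber=7
After 14 (consume 1 nickel): nickel=6 rubber=7
After 15 (consume 6 rubber): nickel=6 rubber=1
After 16 (consume 4 nickel): nickel=2 rubber=1
After 17 (gather 5 wool): nickel=2 rubber=1 wool=5
After 18 (gather 12 rubber): nickel=2 rubber=13 wool=5
After 19 (craft ingot): ingot=4 nickel=2 rubber=13 wool=2
After 20 (gather 9 nickel): ingot=4 nickel=11 rubber=13 wool=2
After 21 (gather 10 wool): ingot=4 nickel=11 rubber=13 wool=12
After 22 (craft ingot): ingot=8 nickel=11 rubber=13 wool=9

Answer: ingot=8 nickel=11 rubber=13 wool=9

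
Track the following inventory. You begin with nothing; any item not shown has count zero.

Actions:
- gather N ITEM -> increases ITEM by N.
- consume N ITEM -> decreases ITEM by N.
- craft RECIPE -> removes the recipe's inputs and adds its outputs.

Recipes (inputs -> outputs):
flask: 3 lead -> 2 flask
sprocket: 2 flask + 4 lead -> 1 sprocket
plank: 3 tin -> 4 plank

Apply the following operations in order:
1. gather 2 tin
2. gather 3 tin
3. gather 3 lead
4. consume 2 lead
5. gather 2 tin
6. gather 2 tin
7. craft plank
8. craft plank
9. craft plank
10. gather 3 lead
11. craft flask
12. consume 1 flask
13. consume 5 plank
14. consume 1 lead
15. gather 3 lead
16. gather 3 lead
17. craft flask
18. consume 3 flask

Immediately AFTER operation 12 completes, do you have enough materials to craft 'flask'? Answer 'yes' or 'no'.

After 1 (gather 2 tin): tin=2
After 2 (gather 3 tin): tin=5
After 3 (gather 3 lead): lead=3 tin=5
After 4 (consume 2 lead): lead=1 tin=5
After 5 (gather 2 tin): lead=1 tin=7
After 6 (gather 2 tin): lead=1 tin=9
After 7 (craft plank): lead=1 plank=4 tin=6
After 8 (craft plank): lead=1 plank=8 tin=3
After 9 (craft plank): lead=1 plank=12
After 10 (gather 3 lead): lead=4 plank=12
After 11 (craft flask): flask=2 lead=1 plank=12
After 12 (consume 1 flask): flask=1 lead=1 plank=12

Answer: no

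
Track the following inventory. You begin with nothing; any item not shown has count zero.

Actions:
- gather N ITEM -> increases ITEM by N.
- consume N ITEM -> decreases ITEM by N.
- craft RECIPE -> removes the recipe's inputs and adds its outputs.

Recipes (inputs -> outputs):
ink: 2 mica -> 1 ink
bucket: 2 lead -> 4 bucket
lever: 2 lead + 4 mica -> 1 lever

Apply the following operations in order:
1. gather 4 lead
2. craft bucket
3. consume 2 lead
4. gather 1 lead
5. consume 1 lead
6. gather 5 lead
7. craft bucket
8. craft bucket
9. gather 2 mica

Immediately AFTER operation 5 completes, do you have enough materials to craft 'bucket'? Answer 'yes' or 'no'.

Answer: no

Derivation:
After 1 (gather 4 lead): lead=4
After 2 (craft bucket): bucket=4 lead=2
After 3 (consume 2 lead): bucket=4
After 4 (gather 1 lead): bucket=4 lead=1
After 5 (consume 1 lead): bucket=4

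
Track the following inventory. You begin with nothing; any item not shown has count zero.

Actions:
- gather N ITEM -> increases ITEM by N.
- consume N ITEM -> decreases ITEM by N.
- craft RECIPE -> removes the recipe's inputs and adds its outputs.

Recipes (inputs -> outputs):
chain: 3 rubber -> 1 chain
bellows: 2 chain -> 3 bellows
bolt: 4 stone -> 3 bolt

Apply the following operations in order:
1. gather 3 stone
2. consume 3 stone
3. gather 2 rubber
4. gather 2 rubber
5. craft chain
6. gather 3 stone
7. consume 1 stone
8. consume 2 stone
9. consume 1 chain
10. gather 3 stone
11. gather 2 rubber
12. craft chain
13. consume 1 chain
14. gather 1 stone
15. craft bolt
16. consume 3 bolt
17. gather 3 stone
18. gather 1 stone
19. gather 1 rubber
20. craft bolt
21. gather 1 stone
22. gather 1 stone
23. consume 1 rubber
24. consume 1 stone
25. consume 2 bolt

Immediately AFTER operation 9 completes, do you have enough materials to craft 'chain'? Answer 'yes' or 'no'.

Answer: no

Derivation:
After 1 (gather 3 stone): stone=3
After 2 (consume 3 stone): (empty)
After 3 (gather 2 rubber): rubber=2
After 4 (gather 2 rubber): rubber=4
After 5 (craft chain): chain=1 rubber=1
After 6 (gather 3 stone): chain=1 rubber=1 stone=3
After 7 (consume 1 stone): chain=1 rubber=1 stone=2
After 8 (consume 2 stone): chain=1 rubber=1
After 9 (consume 1 chain): rubber=1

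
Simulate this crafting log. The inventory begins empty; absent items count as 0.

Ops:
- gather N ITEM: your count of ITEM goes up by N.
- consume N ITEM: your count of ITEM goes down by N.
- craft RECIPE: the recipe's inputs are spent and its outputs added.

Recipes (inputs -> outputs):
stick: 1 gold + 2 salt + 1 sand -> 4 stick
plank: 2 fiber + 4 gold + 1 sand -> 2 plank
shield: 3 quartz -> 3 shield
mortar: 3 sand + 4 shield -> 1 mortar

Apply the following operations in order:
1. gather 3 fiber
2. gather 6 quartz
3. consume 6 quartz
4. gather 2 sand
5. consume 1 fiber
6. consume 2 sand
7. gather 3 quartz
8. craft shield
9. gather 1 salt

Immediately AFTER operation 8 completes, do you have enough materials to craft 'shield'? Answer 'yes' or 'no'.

Answer: no

Derivation:
After 1 (gather 3 fiber): fiber=3
After 2 (gather 6 quartz): fiber=3 quartz=6
After 3 (consume 6 quartz): fiber=3
After 4 (gather 2 sand): fiber=3 sand=2
After 5 (consume 1 fiber): fiber=2 sand=2
After 6 (consume 2 sand): fiber=2
After 7 (gather 3 quartz): fiber=2 quartz=3
After 8 (craft shield): fiber=2 shield=3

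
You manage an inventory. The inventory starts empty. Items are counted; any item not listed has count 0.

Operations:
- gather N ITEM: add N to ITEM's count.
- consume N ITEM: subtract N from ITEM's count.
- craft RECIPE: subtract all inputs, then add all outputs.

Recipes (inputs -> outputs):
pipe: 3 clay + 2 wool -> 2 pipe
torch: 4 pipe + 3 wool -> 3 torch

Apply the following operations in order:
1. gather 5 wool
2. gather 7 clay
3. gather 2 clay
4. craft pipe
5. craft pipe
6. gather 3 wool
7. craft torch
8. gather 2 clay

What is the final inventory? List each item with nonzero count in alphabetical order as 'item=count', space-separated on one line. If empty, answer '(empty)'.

Answer: clay=5 torch=3 wool=1

Derivation:
After 1 (gather 5 wool): wool=5
After 2 (gather 7 clay): clay=7 wool=5
After 3 (gather 2 clay): clay=9 wool=5
After 4 (craft pipe): clay=6 pipe=2 wool=3
After 5 (craft pipe): clay=3 pipe=4 wool=1
After 6 (gather 3 wool): clay=3 pipe=4 wool=4
After 7 (craft torch): clay=3 torch=3 wool=1
After 8 (gather 2 clay): clay=5 torch=3 wool=1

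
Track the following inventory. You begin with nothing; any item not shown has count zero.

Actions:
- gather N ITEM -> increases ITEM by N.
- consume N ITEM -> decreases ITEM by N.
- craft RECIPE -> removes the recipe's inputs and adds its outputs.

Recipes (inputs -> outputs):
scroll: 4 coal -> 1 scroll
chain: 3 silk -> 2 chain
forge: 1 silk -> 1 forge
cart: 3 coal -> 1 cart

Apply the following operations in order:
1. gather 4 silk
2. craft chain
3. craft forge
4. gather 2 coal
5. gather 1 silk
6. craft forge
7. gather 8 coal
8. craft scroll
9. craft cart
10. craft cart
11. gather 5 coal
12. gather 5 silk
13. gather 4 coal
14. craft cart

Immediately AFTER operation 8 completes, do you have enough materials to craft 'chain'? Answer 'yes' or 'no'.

After 1 (gather 4 silk): silk=4
After 2 (craft chain): chain=2 silk=1
After 3 (craft forge): chain=2 forge=1
After 4 (gather 2 coal): chain=2 coal=2 forge=1
After 5 (gather 1 silk): chain=2 coal=2 forge=1 silk=1
After 6 (craft forge): chain=2 coal=2 forge=2
After 7 (gather 8 coal): chain=2 coal=10 forge=2
After 8 (craft scroll): chain=2 coal=6 forge=2 scroll=1

Answer: no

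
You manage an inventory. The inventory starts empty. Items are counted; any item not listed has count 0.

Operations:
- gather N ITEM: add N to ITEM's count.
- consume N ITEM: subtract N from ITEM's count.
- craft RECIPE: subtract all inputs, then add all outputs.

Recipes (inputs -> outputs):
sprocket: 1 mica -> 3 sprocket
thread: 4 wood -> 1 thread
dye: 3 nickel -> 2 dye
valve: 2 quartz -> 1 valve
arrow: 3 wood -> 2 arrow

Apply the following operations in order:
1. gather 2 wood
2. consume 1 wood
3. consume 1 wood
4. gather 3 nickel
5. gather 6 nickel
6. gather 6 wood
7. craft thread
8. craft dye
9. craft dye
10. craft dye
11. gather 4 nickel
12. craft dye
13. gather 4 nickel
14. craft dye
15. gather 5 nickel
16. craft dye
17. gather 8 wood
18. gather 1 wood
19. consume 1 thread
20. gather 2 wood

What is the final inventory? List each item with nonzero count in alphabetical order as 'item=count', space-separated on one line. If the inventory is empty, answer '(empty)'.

After 1 (gather 2 wood): wood=2
After 2 (consume 1 wood): wood=1
After 3 (consume 1 wood): (empty)
After 4 (gather 3 nickel): nickel=3
After 5 (gather 6 nickel): nickel=9
After 6 (gather 6 wood): nickel=9 wood=6
After 7 (craft thread): nickel=9 thread=1 wood=2
After 8 (craft dye): dye=2 nickel=6 thread=1 wood=2
After 9 (craft dye): dye=4 nickel=3 thread=1 wood=2
After 10 (craft dye): dye=6 thread=1 wood=2
After 11 (gather 4 nickel): dye=6 nickel=4 thread=1 wood=2
After 12 (craft dye): dye=8 nickel=1 thread=1 wood=2
After 13 (gather 4 nickel): dye=8 nickel=5 thread=1 wood=2
After 14 (craft dye): dye=10 nickel=2 thread=1 wood=2
After 15 (gather 5 nickel): dye=10 nickel=7 thread=1 wood=2
After 16 (craft dye): dye=12 nickel=4 thread=1 wood=2
After 17 (gather 8 wood): dye=12 nickel=4 thread=1 wood=10
After 18 (gather 1 wood): dye=12 nickel=4 thread=1 wood=11
After 19 (consume 1 thread): dye=12 nickel=4 wood=11
After 20 (gather 2 wood): dye=12 nickel=4 wood=13

Answer: dye=12 nickel=4 wood=13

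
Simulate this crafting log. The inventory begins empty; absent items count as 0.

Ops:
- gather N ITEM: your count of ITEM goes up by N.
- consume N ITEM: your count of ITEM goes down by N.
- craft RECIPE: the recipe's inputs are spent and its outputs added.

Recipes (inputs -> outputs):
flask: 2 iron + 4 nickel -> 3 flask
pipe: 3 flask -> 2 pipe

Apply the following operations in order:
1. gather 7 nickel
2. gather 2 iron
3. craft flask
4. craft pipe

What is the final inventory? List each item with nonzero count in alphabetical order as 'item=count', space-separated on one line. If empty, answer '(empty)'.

Answer: nickel=3 pipe=2

Derivation:
After 1 (gather 7 nickel): nickel=7
After 2 (gather 2 iron): iron=2 nickel=7
After 3 (craft flask): flask=3 nickel=3
After 4 (craft pipe): nickel=3 pipe=2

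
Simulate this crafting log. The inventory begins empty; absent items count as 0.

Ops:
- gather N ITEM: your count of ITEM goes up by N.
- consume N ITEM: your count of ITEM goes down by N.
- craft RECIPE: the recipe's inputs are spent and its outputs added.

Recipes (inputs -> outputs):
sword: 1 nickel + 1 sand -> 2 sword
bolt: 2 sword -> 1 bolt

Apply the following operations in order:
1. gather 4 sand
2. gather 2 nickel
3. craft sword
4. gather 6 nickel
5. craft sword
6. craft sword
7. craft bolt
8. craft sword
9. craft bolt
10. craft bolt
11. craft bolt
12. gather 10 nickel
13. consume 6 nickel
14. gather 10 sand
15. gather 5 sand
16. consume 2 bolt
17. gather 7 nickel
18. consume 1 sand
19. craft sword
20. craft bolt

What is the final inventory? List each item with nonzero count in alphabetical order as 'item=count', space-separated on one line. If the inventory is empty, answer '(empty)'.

Answer: bolt=3 nickel=14 sand=13

Derivation:
After 1 (gather 4 sand): sand=4
After 2 (gather 2 nickel): nickel=2 sand=4
After 3 (craft sword): nickel=1 sand=3 sword=2
After 4 (gather 6 nickel): nickel=7 sand=3 sword=2
After 5 (craft sword): nickel=6 sand=2 sword=4
After 6 (craft sword): nickel=5 sand=1 sword=6
After 7 (craft bolt): bolt=1 nickel=5 sand=1 sword=4
After 8 (craft sword): bolt=1 nickel=4 sword=6
After 9 (craft bolt): bolt=2 nickel=4 sword=4
After 10 (craft bolt): bolt=3 nickel=4 sword=2
After 11 (craft bolt): bolt=4 nickel=4
After 12 (gather 10 nickel): bolt=4 nickel=14
After 13 (consume 6 nickel): bolt=4 nickel=8
After 14 (gather 10 sand): bolt=4 nickel=8 sand=10
After 15 (gather 5 sand): bolt=4 nickel=8 sand=15
After 16 (consume 2 bolt): bolt=2 nickel=8 sand=15
After 17 (gather 7 nickel): bolt=2 nickel=15 sand=15
After 18 (consume 1 sand): bolt=2 nickel=15 sand=14
After 19 (craft sword): bolt=2 nickel=14 sand=13 sword=2
After 20 (craft bolt): bolt=3 nickel=14 sand=13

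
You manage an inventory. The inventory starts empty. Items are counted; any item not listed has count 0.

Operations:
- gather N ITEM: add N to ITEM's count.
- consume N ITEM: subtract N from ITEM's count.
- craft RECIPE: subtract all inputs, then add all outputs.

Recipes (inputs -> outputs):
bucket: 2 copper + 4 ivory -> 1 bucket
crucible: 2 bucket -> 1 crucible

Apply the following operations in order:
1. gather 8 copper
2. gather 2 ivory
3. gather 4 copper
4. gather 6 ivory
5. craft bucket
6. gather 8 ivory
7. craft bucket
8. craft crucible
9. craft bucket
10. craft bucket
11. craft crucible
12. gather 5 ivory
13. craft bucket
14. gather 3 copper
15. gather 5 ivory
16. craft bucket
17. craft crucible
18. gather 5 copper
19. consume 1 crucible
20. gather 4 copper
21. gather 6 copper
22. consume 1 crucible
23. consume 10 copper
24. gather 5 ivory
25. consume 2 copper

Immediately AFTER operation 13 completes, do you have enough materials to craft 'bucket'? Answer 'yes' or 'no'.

After 1 (gather 8 copper): copper=8
After 2 (gather 2 ivory): copper=8 ivory=2
After 3 (gather 4 copper): copper=12 ivory=2
After 4 (gather 6 ivory): copper=12 ivory=8
After 5 (craft bucket): bucket=1 copper=10 ivory=4
After 6 (gather 8 ivory): bucket=1 copper=10 ivory=12
After 7 (craft bucket): bucket=2 copper=8 ivory=8
After 8 (craft crucible): copper=8 crucible=1 ivory=8
After 9 (craft bucket): bucket=1 copper=6 crucible=1 ivory=4
After 10 (craft bucket): bucket=2 copper=4 crucible=1
After 11 (craft crucible): copper=4 crucible=2
After 12 (gather 5 ivory): copper=4 crucible=2 ivory=5
After 13 (craft bucket): bucket=1 copper=2 crucible=2 ivory=1

Answer: no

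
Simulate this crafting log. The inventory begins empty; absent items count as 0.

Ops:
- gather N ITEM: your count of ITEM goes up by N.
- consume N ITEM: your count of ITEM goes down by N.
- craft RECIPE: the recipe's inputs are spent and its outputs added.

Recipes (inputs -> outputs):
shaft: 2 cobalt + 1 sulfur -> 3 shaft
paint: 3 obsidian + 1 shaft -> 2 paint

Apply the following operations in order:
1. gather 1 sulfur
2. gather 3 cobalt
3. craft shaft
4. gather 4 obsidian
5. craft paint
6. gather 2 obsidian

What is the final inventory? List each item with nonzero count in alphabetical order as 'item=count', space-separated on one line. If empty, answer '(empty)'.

After 1 (gather 1 sulfur): sulfur=1
After 2 (gather 3 cobalt): cobalt=3 sulfur=1
After 3 (craft shaft): cobalt=1 shaft=3
After 4 (gather 4 obsidian): cobalt=1 obsidian=4 shaft=3
After 5 (craft paint): cobalt=1 obsidian=1 paint=2 shaft=2
After 6 (gather 2 obsidian): cobalt=1 obsidian=3 paint=2 shaft=2

Answer: cobalt=1 obsidian=3 paint=2 shaft=2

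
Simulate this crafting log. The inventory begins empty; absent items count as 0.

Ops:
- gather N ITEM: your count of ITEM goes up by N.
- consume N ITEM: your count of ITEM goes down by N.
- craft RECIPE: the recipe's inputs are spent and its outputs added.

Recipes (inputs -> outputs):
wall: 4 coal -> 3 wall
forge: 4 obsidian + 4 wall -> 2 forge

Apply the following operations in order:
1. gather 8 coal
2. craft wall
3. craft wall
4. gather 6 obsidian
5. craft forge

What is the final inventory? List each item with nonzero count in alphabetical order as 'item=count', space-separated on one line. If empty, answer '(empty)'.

After 1 (gather 8 coal): coal=8
After 2 (craft wall): coal=4 wall=3
After 3 (craft wall): wall=6
After 4 (gather 6 obsidian): obsidian=6 wall=6
After 5 (craft forge): forge=2 obsidian=2 wall=2

Answer: forge=2 obsidian=2 wall=2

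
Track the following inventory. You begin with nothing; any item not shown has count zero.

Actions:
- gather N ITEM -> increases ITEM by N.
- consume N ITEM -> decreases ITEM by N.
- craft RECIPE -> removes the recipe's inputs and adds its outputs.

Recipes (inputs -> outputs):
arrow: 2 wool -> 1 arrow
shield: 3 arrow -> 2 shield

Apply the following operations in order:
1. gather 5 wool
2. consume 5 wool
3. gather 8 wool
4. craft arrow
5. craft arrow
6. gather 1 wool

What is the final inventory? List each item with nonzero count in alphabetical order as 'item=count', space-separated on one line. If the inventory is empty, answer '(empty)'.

Answer: arrow=2 wool=5

Derivation:
After 1 (gather 5 wool): wool=5
After 2 (consume 5 wool): (empty)
After 3 (gather 8 wool): wool=8
After 4 (craft arrow): arrow=1 wool=6
After 5 (craft arrow): arrow=2 wool=4
After 6 (gather 1 wool): arrow=2 wool=5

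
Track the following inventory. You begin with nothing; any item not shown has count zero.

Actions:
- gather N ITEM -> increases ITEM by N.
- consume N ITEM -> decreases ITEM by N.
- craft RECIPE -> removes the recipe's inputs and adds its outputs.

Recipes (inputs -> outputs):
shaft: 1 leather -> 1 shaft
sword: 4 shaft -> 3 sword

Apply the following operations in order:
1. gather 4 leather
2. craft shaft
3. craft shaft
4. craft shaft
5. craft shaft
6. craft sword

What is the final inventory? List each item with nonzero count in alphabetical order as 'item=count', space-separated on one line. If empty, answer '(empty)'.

Answer: sword=3

Derivation:
After 1 (gather 4 leather): leather=4
After 2 (craft shaft): leather=3 shaft=1
After 3 (craft shaft): leather=2 shaft=2
After 4 (craft shaft): leather=1 shaft=3
After 5 (craft shaft): shaft=4
After 6 (craft sword): sword=3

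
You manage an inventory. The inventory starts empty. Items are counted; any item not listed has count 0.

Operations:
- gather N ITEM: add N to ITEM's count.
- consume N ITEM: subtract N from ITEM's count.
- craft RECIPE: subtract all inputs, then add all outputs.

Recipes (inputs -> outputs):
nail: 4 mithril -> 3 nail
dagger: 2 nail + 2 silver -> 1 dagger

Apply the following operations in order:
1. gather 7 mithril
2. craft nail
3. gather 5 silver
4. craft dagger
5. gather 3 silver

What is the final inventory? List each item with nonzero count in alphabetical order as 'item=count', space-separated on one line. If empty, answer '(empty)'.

After 1 (gather 7 mithril): mithril=7
After 2 (craft nail): mithril=3 nail=3
After 3 (gather 5 silver): mithril=3 nail=3 silver=5
After 4 (craft dagger): dagger=1 mithril=3 nail=1 silver=3
After 5 (gather 3 silver): dagger=1 mithril=3 nail=1 silver=6

Answer: dagger=1 mithril=3 nail=1 silver=6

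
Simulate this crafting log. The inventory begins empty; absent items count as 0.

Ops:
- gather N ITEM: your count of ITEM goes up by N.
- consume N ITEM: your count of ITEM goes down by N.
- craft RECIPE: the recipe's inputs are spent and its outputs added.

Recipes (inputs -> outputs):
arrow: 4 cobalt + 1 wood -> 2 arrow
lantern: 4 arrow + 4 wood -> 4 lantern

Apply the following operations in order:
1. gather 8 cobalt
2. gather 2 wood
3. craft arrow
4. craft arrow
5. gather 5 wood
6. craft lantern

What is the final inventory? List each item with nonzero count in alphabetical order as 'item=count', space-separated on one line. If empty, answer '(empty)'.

After 1 (gather 8 cobalt): cobalt=8
After 2 (gather 2 wood): cobalt=8 wood=2
After 3 (craft arrow): arrow=2 cobalt=4 wood=1
After 4 (craft arrow): arrow=4
After 5 (gather 5 wood): arrow=4 wood=5
After 6 (craft lantern): lantern=4 wood=1

Answer: lantern=4 wood=1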